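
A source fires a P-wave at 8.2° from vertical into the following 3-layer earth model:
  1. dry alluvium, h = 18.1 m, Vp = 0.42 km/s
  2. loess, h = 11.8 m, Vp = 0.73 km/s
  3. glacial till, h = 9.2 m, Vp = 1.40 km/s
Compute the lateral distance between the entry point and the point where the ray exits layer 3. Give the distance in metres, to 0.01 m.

10.60 m

Ray parameter p = sin 8.2° / 0.42 km/s = 3.3959e-01 s/km.
Layer 1: θ = 8.20°; offset = 18.1·tan 8.20° = 2.6082 m.
Layer 2: sin θ = p·0.73 = 0.2479 → θ = 14.35°; offset = 11.8·tan 14.35° = 3.0195 m.
Layer 3: sin θ = p·1.40 = 0.4754 → θ = 28.39°; offset = 9.2·tan 28.39° = 4.9718 m.
Σ offsets = 10.5995 m.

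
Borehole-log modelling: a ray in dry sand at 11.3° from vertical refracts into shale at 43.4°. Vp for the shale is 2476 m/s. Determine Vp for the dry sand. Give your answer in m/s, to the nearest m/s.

706 m/s

sin 11.3° = 0.1959; sin 43.4° = 0.6871.
V₁ = V₂·(sin θ₁/sin θ₂) = 2476·(0.1959/0.6871) = 706.11 m/s.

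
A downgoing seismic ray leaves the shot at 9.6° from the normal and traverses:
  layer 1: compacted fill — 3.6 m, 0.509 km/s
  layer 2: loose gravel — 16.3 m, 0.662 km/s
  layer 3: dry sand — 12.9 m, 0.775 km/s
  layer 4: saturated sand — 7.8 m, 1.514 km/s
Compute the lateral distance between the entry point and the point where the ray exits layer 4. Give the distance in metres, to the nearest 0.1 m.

Apply Snell's law at each interface; in layer i the horizontal offset is hᵢ·tan θᵢ.
Layer 1: θ = 9.60°; offset = 3.6·tan 9.60° = 0.609 m.
Layer 2: sin θ = 0.662·sin 9.6°/0.509 = 0.2169, θ = 12.53°; offset = 16.3·tan 12.53° = 3.622 m.
Layer 3: sin θ = 0.775·sin 9.6°/0.509 = 0.2539, θ = 14.71°; offset = 12.9·tan 14.71° = 3.387 m.
Layer 4: sin θ = 1.514·sin 9.6°/0.509 = 0.4960, θ = 29.74°; offset = 7.8·tan 29.74° = 4.456 m.
Summing the layer offsets gives 12.073 m.

12.1 m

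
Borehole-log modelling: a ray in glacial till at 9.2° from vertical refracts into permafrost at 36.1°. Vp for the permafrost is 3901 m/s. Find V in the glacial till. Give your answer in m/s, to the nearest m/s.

sin 9.2° = 0.1599; sin 36.1° = 0.5892.
V₁ = V₂·(sin θ₁/sin θ₂) = 3901·(0.1599/0.5892) = 1058.55 m/s.

1059 m/s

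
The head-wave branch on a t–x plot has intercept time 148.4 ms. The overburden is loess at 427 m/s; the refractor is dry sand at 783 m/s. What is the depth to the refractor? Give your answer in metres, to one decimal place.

θ_c = arcsin(427/783) = 33.05°; cos θ_c = 0.8382.
tᵢ = 2h cos θ_c/V₁ ⇒ h = tᵢ·V₁/(2 cos θ_c) = 0.1484·427/(2·0.8382) = 37.80 m.

37.8 m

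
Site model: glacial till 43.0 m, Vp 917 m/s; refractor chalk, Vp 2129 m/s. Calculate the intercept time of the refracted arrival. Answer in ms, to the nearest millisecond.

tᵢ = 2h·√(V₂²−V₁²)/(V₁V₂).
√(V₂²−V₁²) = √(2129²−917²) = 1921.4 m/s.
tᵢ = 2·43.0·1921.4/(917·2129) = 0.08464 s.

85 ms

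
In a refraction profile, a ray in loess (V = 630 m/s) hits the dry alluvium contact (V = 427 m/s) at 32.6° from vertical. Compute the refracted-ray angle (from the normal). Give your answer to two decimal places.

21.42°

Snell's law: sin θ₂ = (V₂/V₁)·sin θ₁ = (427/630)·sin 32.6° = 0.3652.
θ₂ = arcsin 0.3652 = 21.42° from the normal.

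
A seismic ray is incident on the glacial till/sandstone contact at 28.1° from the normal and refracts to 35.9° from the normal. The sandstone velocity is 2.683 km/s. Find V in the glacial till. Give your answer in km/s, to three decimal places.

2.155 km/s

Snell's law: sin 28.1°/V₁ = sin 35.9°/V₂.
V₁ = V₂·sin 28.1°/sin 35.9° = 2.683 × 0.8033 = 2.155 km/s.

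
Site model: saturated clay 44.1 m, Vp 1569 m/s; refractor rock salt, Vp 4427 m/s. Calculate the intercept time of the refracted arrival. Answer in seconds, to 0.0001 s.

tᵢ = 2h·√(V₂²−V₁²)/(V₁V₂).
√(V₂²−V₁²) = √(4427²−1569²) = 4139.6 m/s.
tᵢ = 2·44.1·4139.6/(1569·4427) = 0.05257 s.

0.0526 s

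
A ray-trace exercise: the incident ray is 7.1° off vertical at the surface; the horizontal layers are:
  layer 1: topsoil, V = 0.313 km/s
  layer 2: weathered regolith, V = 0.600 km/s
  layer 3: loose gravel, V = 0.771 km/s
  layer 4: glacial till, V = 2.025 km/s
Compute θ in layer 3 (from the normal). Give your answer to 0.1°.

17.7°

Ray parameter p = sin 7.1° / 0.313 = 3.9489e-01 s/km.
sin θ_3 = p·V_3 = 3.9489e-01 × 0.771 = 0.3045.
θ_3 = arcsin 0.3045 = 17.73°.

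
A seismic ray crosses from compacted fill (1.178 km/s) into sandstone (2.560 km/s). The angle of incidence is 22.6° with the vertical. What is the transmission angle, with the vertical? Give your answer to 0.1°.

56.6°

Snell's law: sin θ₂ = (V₂/V₁)·sin θ₁ = (2.560/1.178)·sin 22.6° = 0.8351.
θ₂ = sin⁻¹(0.8351) = 56.63° (from vertical).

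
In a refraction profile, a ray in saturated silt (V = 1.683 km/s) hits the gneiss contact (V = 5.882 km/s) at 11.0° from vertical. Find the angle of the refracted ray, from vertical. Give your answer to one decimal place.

41.8°

Snell's law: sin θ₂ = (V₂/V₁)·sin θ₁ = (5.882/1.683)·sin 11.0° = 0.6669.
θ₂ = sin⁻¹(0.6669) = 41.83° (from vertical).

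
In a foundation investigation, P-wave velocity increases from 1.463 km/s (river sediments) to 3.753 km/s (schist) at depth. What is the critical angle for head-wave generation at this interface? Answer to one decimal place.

Critical incidence: sin θ_c = V₁/V₂ = 1.463/3.753 = 0.3898.
θ_c = arcsin 0.3898 = 22.94°.

22.9°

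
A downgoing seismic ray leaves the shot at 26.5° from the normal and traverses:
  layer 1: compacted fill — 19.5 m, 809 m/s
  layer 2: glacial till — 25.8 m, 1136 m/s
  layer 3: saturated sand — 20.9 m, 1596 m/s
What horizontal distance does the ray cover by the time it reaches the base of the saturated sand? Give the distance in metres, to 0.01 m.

69.24 m

Ray parameter p = sin 26.5° / 809 m/s = 5.5154e-04 s/m.
Layer 1: θ = 26.50°; offset = 19.5·tan 26.50° = 9.7223 m.
Layer 2: sin θ = p·1136 = 0.6266 → θ = 38.80°; offset = 25.8·tan 38.80° = 20.7409 m.
Layer 3: sin θ = p·1596 = 0.8803 → θ = 61.67°; offset = 20.9·tan 61.67° = 38.7733 m.
Total horizontal offset = 69.2365 m.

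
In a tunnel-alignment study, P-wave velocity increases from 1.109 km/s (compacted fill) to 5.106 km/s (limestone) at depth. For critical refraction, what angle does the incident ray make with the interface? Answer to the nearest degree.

77°

Critical incidence: sin θ_c = V₁/V₂ = 1.109/5.106 = 0.2172.
θ_c = arcsin 0.2172 = 12.54°.
Measured from the interface: 90° − 12.54° = 77.46°.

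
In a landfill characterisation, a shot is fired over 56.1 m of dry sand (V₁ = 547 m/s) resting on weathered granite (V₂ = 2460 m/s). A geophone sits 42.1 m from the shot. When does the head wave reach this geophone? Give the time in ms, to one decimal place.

θ_c = arcsin(V₁/V₂) = arcsin(547/2460) = 12.85°, cos θ_c = 0.9750.
Intercept time tᵢ = 2h cos θ_c / V₁ = 2·56.1·0.9750/547 = 0.19998 s.
t = x/V₂ + tᵢ = 42.1/2460 + 0.19998 = 0.21710 s.

217.1 ms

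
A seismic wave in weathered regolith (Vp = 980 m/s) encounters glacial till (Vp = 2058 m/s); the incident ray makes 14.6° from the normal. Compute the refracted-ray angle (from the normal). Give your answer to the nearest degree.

Snell's law: sin θ₂ = (V₂/V₁)·sin θ₁ = (2058/980)·sin 14.6° = 0.5293.
θ₂ = arcsin 0.5293 = 31.96° from the normal.

32°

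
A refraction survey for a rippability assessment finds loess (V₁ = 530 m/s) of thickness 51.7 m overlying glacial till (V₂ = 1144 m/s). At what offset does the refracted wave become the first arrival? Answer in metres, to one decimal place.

170.7 m

x_cross = 2h·√((V₂+V₁)/(V₂−V₁)).
(V₂+V₁)/(V₂−V₁) = (1144+530)/(1144−530) = 2.7264; √ = 1.6512.
x_cross = 2·51.7·1.6512 = 170.73 m.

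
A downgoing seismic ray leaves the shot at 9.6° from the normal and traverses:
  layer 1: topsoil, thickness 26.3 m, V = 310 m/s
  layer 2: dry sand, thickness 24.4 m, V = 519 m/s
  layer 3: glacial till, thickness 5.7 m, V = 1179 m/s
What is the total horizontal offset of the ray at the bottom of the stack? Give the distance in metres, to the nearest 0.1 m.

16.2 m

Apply Snell's law at each interface; in layer i the horizontal offset is hᵢ·tan θᵢ.
Layer 1: θ = 9.60°; offset = 26.3·tan 9.60° = 4.448 m.
Layer 2: sin θ = 519·sin 9.6°/310 = 0.2792, θ = 16.21°; offset = 24.4·tan 16.21° = 7.095 m.
Layer 3: sin θ = 1179·sin 9.6°/310 = 0.6343, θ = 39.37°; offset = 5.7·tan 39.37° = 4.676 m.
Σ offsets = 16.219 m.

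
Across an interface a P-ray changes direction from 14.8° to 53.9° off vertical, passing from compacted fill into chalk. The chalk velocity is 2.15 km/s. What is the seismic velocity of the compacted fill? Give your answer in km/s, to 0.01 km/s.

sin 14.8° = 0.2554; sin 53.9° = 0.8080.
V₁ = V₂·(sin θ₁/sin θ₂) = 2.15·(0.2554/0.8080) = 0.68 km/s.

0.68 km/s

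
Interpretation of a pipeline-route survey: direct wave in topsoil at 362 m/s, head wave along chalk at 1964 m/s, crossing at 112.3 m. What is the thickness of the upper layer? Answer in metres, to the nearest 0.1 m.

46.6 m

x_cross = 2h·√((V₂+V₁)/(V₂−V₁)) → h = x_cross / (2·√((V₂+V₁)/(V₂−V₁))).
√((V₂+V₁)/(V₂−V₁)) = √((1964+362)/(1964−362)) = 1.2050.
h = 112.3 / (2·1.2050) = 46.60 m.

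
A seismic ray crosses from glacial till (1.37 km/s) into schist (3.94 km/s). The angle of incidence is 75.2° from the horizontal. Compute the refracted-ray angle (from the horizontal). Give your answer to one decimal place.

Convert to the normal: θ₁ = 90° − 75.2° = 14.8°.
Snell's law: sin θ₂ = (V₂/V₁)·sin θ₁ = (3.94/1.37)·sin 14.8° = 0.7346.
θ₂ = sin⁻¹(0.7346) = 47.28° (from vertical).
From the interface: 90° − 47.28° = 42.72°.

42.7°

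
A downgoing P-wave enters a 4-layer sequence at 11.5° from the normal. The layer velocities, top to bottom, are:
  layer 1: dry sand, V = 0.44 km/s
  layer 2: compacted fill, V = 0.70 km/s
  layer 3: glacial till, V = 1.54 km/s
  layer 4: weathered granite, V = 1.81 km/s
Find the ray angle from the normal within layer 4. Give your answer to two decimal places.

Ray parameter p = sin 11.5° / 0.44 = 4.5311e-01 s/km.
sin θ_4 = p·V_4 = 4.5311e-01 × 1.81 = 0.8201.
θ_4 = arcsin 0.8201 = 55.10°.

55.10°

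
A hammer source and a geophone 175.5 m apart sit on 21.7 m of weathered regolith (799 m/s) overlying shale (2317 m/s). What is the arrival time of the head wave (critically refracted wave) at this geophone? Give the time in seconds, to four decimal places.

θ_c = arcsin(V₁/V₂) = arcsin(799/2317) = 20.17°, cos θ_c = 0.9387.
Intercept time tᵢ = 2h cos θ_c / V₁ = 2·21.7·0.9387/799 = 0.05099 s.
t = x/V₂ + tᵢ = 175.5/2317 + 0.05099 = 0.12673 s.

0.1267 s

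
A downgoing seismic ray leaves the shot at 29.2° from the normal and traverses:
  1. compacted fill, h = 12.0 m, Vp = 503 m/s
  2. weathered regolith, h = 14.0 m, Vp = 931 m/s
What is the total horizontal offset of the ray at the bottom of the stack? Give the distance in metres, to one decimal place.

36.1 m

p = sin θ₁/V₁ = sin 29.2°/503 = 9.6990e-04 s/m is conserved through the stack.
Layer 1: θ = 29.20°; offset = 12.0·tan 29.20° = 6.707 m.
Layer 2: sin θ = p·931 = 0.9030 → θ = 64.55°; offset = 14.0·tan 64.55° = 29.421 m.
Summing the layer offsets gives 36.127 m.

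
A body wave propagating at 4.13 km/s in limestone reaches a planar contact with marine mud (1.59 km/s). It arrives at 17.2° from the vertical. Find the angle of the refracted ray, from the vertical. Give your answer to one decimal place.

6.5°

sin θ₁/V₁ = sin θ₂/V₂ ⇒ sin θ₂ = 1.59·sin 17.2°/4.13 = 1.59·0.2957/4.13 = 0.1138.
θ₂ = sin⁻¹(0.1138) = 6.54° (from vertical).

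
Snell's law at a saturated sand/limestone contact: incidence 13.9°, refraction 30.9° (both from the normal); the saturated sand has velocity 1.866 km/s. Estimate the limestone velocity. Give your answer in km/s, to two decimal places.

Snell's law: sin 13.9°/V₁ = sin 30.9°/V₂.
V₂ = V₁·sin 30.9°/sin 13.9° = 1.866 × 2.1377 = 3.99 km/s.

3.99 km/s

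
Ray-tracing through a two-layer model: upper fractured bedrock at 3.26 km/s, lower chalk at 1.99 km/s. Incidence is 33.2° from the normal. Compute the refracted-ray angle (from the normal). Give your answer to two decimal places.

19.53°

Snell's law: sin θ₂ = (V₂/V₁)·sin θ₁ = (1.99/3.26)·sin 33.2° = 0.3342.
θ₂ = sin⁻¹(0.3342) = 19.53° (from vertical).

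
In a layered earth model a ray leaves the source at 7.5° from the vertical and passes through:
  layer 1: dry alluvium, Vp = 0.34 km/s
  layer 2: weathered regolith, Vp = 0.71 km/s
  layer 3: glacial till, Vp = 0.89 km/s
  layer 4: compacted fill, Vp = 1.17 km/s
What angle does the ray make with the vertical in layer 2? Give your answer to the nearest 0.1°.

Ray parameter p = sin 7.5° / 0.34 = 3.8390e-01 s/km.
sin θ_2 = p·V_2 = 3.8390e-01 × 0.71 = 0.2726.
θ_2 = arcsin 0.2726 = 15.82°.

15.8°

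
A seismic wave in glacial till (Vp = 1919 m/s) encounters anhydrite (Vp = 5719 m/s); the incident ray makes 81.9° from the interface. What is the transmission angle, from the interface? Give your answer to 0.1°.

Angle from the normal: 90° − 81.9° = 8.1°.
sin θ₁/V₁ = sin θ₂/V₂ ⇒ sin θ₂ = 5719·sin 8.1°/1919 = 5719·0.1409/1919 = 0.4199.
θ₂ = sin⁻¹(0.4199) = 24.83° (from vertical).
From the interface: 90° − 24.83° = 65.17°.

65.2°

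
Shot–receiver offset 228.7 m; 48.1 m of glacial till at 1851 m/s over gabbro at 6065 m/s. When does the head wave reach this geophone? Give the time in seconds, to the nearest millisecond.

t = x/V₂ + 2h·√(V₂²−V₁²)/(V₁V₂).
√(V₂²−V₁²) = √(6065²−1851²) = 5775.6 m/s; delay term = 2·48.1·5775.6/(1851·6065) = 0.04949 s.
t = 228.7/6065 + 0.04949 = 0.08720 s.

0.087 s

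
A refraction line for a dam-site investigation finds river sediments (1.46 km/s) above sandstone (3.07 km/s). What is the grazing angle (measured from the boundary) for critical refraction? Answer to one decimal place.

61.6°

Critical incidence: sin θ_c = V₁/V₂ = 1.46/3.07 = 0.4756.
θ_c = arcsin 0.4756 = 28.40°.
Measured from the interface: 90° − 28.40° = 61.60°.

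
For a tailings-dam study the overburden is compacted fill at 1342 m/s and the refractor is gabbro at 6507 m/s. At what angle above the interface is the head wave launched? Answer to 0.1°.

78.1°

At critical incidence the refracted ray runs along the interface (θ₂ = 90°), so sin θ_c = V₁/V₂.
θ_c = arcsin(1342/6507) = arcsin 0.2062 = 11.90°.
Measured from the interface: 90° − 11.90° = 78.10°.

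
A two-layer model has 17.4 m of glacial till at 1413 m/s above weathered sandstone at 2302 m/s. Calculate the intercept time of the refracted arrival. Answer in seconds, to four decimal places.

tᵢ = 2h·√(V₂²−V₁²)/(V₁V₂).
√(V₂²−V₁²) = √(2302²−1413²) = 1817.3 m/s.
tᵢ = 2·17.4·1817.3/(1413·2302) = 0.01944 s.

0.0194 s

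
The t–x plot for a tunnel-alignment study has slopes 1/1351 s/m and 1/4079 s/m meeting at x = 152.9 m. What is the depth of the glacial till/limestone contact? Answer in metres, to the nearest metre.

54 m

x_cross = 2h·√((V₂+V₁)/(V₂−V₁)) → h = x_cross / (2·√((V₂+V₁)/(V₂−V₁))).
√((V₂+V₁)/(V₂−V₁)) = √((4079+1351)/(4079−1351)) = 1.4108.
h = 152.9 / (2·1.4108) = 54.19 m.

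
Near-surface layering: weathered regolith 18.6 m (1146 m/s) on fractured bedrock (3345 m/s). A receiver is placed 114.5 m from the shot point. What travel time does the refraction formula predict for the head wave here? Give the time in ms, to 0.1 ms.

64.7 ms

θ_c = arcsin(V₁/V₂) = arcsin(1146/3345) = 20.04°, cos θ_c = 0.9395.
Intercept time tᵢ = 2h cos θ_c / V₁ = 2·18.6·0.9395/1146 = 0.03050 s.
t = x/V₂ + tᵢ = 114.5/3345 + 0.03050 = 0.06473 s.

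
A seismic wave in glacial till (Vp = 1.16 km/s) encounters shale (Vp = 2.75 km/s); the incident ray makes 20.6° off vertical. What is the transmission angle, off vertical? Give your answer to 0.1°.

Snell's law: sin θ₂ = (V₂/V₁)·sin θ₁ = (2.75/1.16)·sin 20.6° = 0.8341.
θ₂ = sin⁻¹(0.8341) = 56.52° (from vertical).

56.5°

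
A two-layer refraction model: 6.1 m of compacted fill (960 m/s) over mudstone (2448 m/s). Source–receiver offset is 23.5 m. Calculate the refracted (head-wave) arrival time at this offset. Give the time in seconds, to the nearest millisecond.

θ_c = arcsin(V₁/V₂) = arcsin(960/2448) = 23.09°, cos θ_c = 0.9199.
Intercept time tᵢ = 2h cos θ_c / V₁ = 2·6.1·0.9199/960 = 0.01169 s.
t = x/V₂ + tᵢ = 23.5/2448 + 0.01169 = 0.02129 s.

0.021 s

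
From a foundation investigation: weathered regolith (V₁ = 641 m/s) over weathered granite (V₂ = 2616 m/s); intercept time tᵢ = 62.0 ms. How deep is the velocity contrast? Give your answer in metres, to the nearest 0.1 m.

θ_c = arcsin(641/2616) = 14.18°; cos θ_c = 0.9695.
tᵢ = 2h cos θ_c/V₁ ⇒ h = tᵢ·V₁/(2 cos θ_c) = 0.062·641/(2·0.9695) = 20.50 m.

20.5 m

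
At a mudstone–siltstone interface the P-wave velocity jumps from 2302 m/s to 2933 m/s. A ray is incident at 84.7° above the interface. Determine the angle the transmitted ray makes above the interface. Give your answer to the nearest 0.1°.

Angle from the normal: 90° − 84.7° = 5.3°.
sin θ₁/V₁ = sin θ₂/V₂ ⇒ sin θ₂ = 2933·sin 5.3°/2302 = 2933·0.0924/2302 = 0.1177.
θ₂ = sin⁻¹(0.1177) = 6.76° (from vertical).
From the interface: 90° − 6.76° = 83.24°.

83.2°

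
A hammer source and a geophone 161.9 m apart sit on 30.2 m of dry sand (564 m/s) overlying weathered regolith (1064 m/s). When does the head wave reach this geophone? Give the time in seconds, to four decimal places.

0.2430 s

t = x/V₂ + 2h·√(V₂²−V₁²)/(V₁V₂).
√(V₂²−V₁²) = √(1064²−564²) = 902.2 m/s; delay term = 2·30.2·902.2/(564·1064) = 0.09081 s.
t = 161.9/1064 + 0.09081 = 0.24297 s.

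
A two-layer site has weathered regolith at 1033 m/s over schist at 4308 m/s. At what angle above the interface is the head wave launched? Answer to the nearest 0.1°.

At critical incidence the refracted ray runs along the interface (θ₂ = 90°), so sin θ_c = V₁/V₂.
θ_c = arcsin(1033/4308) = arcsin 0.2398 = 13.87°.
Measured from the interface: 90° − 13.87° = 76.13°.

76.1°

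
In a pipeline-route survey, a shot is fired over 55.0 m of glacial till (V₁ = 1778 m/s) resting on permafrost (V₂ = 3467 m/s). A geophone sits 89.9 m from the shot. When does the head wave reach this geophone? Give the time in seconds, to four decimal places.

θ_c = arcsin(V₁/V₂) = arcsin(1778/3467) = 30.85°, cos θ_c = 0.8585.
Intercept time tᵢ = 2h cos θ_c / V₁ = 2·55.0·0.8585/1778 = 0.05311 s.
t = x/V₂ + tᵢ = 89.9/3467 + 0.05311 = 0.07904 s.

0.0790 s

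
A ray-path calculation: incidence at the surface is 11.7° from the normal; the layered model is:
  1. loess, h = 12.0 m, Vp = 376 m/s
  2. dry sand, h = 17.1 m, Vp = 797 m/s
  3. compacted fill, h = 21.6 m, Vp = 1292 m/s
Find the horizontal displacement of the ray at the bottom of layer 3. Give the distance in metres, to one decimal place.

31.6 m

p = sin θ₁/V₁ = sin 11.7°/376 = 5.3933e-04 s/m is conserved through the stack.
Layer 1: θ = 11.70°; offset = 12.0·tan 11.70° = 2.485 m.
Layer 2: sin θ = p·797 = 0.4298 → θ = 25.46°; offset = 17.1·tan 25.46° = 8.141 m.
Layer 3: sin θ = p·1292 = 0.6968 → θ = 44.17°; offset = 21.6·tan 44.17° = 20.984 m.
Summing the layer offsets gives 31.610 m.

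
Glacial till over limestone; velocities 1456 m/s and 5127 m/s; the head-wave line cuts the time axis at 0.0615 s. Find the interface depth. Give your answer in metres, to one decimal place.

θ_c = arcsin(1456/5127) = 16.50°; cos θ_c = 0.9588.
tᵢ = 2h cos θ_c/V₁ ⇒ h = tᵢ·V₁/(2 cos θ_c) = 0.0615·1456/(2·0.9588) = 46.69 m.

46.7 m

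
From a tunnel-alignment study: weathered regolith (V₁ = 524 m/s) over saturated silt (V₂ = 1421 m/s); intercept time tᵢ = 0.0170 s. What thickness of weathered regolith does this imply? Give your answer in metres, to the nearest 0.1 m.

θ_c = arcsin(524/1421) = 21.64°; cos θ_c = 0.9295.
tᵢ = 2h cos θ_c/V₁ ⇒ h = tᵢ·V₁/(2 cos θ_c) = 0.017·524/(2·0.9295) = 4.79 m.

4.8 m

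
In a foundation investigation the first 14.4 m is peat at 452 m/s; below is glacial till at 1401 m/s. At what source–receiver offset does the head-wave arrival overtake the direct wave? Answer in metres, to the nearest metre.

40 m

x_cross = 2h·√((V₂+V₁)/(V₂−V₁)).
(V₂+V₁)/(V₂−V₁) = (1401+452)/(1401−452) = 1.9526; √ = 1.3973.
x_cross = 2·14.4·1.3973 = 40.24 m.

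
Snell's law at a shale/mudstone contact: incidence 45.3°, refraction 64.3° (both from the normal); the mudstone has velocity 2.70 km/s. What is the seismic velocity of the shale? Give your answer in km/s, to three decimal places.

Snell's law: sin 45.3°/V₁ = sin 64.3°/V₂.
V₁ = V₂·sin 45.3°/sin 64.3° = 2.70 × 0.7888 = 2.130 km/s.

2.130 km/s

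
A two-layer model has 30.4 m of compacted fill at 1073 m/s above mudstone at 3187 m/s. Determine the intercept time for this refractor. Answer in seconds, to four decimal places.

0.0534 s

θ_c = arcsin(V₁/V₂) = arcsin(1073/3187) = 19.67°; cos θ_c = 0.9416.
tᵢ = 2h·cos θ_c / V₁ = 2·30.4·0.9416 / 1073 = 0.05336 s.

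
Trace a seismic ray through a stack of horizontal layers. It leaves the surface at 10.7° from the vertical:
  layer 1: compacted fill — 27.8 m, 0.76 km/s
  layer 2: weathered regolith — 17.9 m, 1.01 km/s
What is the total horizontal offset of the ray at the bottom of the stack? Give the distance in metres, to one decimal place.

p = sin θ₁/V₁ = sin 10.7°/0.76 = 2.4430e-01 s/km is conserved through the stack.
Layer 1: θ = 10.70°; offset = 27.8·tan 10.70° = 5.253 m.
Layer 2: sin θ = p·1.01 = 0.2467 → θ = 14.28°; offset = 17.9·tan 14.28° = 4.558 m.
Total horizontal offset = 9.810 m.

9.8 m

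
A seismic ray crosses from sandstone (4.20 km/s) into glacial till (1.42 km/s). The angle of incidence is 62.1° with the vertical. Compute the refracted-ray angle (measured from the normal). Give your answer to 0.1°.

Snell's law: sin θ₂ = (V₂/V₁)·sin θ₁ = (1.42/4.20)·sin 62.1° = 0.2988.
θ₂ = arcsin 0.2988 = 17.39° from the normal.

17.4°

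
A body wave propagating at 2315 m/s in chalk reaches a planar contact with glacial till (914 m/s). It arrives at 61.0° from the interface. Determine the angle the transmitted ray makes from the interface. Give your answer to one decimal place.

79.0°

Convert to the normal: θ₁ = 90° − 61.0° = 29.0°.
sin θ₁/V₁ = sin θ₂/V₂ ⇒ sin θ₂ = 914·sin 29.0°/2315 = 914·0.4848/2315 = 0.1914.
θ₂ = arcsin 0.1914 = 11.04° from the normal.
From the interface: 90° − 11.04° = 78.96°.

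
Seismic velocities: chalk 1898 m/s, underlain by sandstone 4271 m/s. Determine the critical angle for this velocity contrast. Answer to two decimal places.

26.38°

At critical incidence the refracted ray runs along the interface (θ₂ = 90°), so sin θ_c = V₁/V₂.
θ_c = arcsin(1898/4271) = arcsin 0.4444 = 26.38°.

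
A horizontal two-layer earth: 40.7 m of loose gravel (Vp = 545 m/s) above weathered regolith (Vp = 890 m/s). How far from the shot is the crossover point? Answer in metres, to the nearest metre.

x_cross = 2h·√((V₂+V₁)/(V₂−V₁)).
(V₂+V₁)/(V₂−V₁) = (890+545)/(890−545) = 4.1594; √ = 2.0395.
x_cross = 2·40.7·2.0395 = 166.01 m.

166 m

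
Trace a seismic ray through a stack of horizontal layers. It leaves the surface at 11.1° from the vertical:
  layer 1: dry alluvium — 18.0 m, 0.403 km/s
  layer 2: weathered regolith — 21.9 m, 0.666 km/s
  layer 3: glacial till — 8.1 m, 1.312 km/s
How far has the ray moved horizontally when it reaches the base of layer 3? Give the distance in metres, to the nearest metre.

Apply Snell's law at each interface; in layer i the horizontal offset is hᵢ·tan θᵢ.
Layer 1: θ = 11.10°; offset = 18.0·tan 11.10° = 3.531 m.
Layer 2: sin θ = 0.666·sin 11.1°/0.403 = 0.3182, θ = 18.55°; offset = 21.9·tan 18.55° = 7.350 m.
Layer 3: sin θ = 1.312·sin 11.1°/0.403 = 0.6268, θ = 38.81°; offset = 8.1·tan 38.81° = 6.515 m.
Σ offsets = 17.397 m.

17 m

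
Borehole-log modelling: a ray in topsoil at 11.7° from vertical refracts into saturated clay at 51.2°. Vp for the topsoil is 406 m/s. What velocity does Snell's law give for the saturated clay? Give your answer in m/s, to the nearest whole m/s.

1560 m/s

Snell's law: sin 11.7°/V₁ = sin 51.2°/V₂.
V₂ = V₁·sin 51.2°/sin 11.7° = 406 × 3.8431 = 1560.31 m/s.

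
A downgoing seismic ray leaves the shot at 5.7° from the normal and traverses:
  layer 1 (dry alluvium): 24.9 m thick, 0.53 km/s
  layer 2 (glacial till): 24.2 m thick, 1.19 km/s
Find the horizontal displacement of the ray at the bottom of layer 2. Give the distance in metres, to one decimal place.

Ray parameter p = sin 5.7° / 0.53 km/s = 1.8740e-01 s/km.
Layer 1: θ = 5.70°; offset = 24.9·tan 5.70° = 2.485 m.
Layer 2: sin θ = p·1.19 = 0.2230 → θ = 12.89°; offset = 24.2·tan 12.89° = 5.536 m.
Summing the layer offsets gives 8.021 m.

8.0 m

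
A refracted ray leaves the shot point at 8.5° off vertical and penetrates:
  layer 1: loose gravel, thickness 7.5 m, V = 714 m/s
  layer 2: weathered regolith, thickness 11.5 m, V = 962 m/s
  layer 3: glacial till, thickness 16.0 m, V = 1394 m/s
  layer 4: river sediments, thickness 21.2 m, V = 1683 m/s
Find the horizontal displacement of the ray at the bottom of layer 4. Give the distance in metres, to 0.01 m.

Apply Snell's law at each interface; in layer i the horizontal offset is hᵢ·tan θᵢ.
Layer 1: θ = 8.50°; offset = 7.5·tan 8.50° = 1.1209 m.
Layer 2: sin θ = 962·sin 8.5°/714 = 0.1991, θ = 11.49°; offset = 11.5·tan 11.49° = 2.3370 m.
Layer 3: sin θ = 1394·sin 8.5°/714 = 0.2886, θ = 16.77°; offset = 16.0·tan 16.77° = 4.8225 m.
Layer 4: sin θ = 1683·sin 8.5°/714 = 0.3484, θ = 20.39°; offset = 21.2·tan 20.39° = 7.8800 m.
Summing the layer offsets gives 16.1603 m.

16.16 m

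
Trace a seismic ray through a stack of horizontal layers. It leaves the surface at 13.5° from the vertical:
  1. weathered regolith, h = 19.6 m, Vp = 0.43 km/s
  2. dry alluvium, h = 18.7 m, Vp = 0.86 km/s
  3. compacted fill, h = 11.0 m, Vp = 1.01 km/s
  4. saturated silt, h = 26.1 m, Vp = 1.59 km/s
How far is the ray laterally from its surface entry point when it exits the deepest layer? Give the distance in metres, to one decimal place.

Apply Snell's law at each interface; in layer i the horizontal offset is hᵢ·tan θᵢ.
Layer 1: θ = 13.50°; offset = 19.6·tan 13.50° = 4.706 m.
Layer 2: sin θ = 0.86·sin 13.5°/0.43 = 0.4669, θ = 27.83°; offset = 18.7·tan 27.83° = 9.873 m.
Layer 3: sin θ = 1.01·sin 13.5°/0.43 = 0.5483, θ = 33.25°; offset = 11.0·tan 33.25° = 7.213 m.
Layer 4: sin θ = 1.59·sin 13.5°/0.43 = 0.8632, θ = 59.68°; offset = 26.1·tan 59.68° = 44.626 m.
Total horizontal offset = 66.417 m.

66.4 m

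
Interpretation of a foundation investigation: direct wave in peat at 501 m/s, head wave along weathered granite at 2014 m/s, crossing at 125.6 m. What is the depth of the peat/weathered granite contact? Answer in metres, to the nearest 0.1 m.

48.7 m

x_cross = 2h·√((V₂+V₁)/(V₂−V₁)) → h = x_cross / (2·√((V₂+V₁)/(V₂−V₁))).
√((V₂+V₁)/(V₂−V₁)) = √((2014+501)/(2014−501)) = 1.2893.
h = 125.6 / (2·1.2893) = 48.71 m.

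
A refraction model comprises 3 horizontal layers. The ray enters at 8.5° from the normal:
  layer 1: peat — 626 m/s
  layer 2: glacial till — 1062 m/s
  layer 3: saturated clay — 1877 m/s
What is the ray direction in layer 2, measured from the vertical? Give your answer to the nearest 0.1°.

14.5°

Snell's law across each interface conserves sin θ / V, so sin θ_2 = V_2·sin θ₁/V₁.
sin θ_2 = 1062 × sin 8.5° / 626 = 0.2508.
θ_2 = 14.52° from the vertical.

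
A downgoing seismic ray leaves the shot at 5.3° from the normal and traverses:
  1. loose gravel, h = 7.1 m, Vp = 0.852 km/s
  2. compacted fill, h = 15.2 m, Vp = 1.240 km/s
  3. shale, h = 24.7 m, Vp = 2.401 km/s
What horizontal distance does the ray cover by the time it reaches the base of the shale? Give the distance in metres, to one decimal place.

Apply Snell's law at each interface; in layer i the horizontal offset is hᵢ·tan θᵢ.
Layer 1: θ = 5.30°; offset = 7.1·tan 5.30° = 0.659 m.
Layer 2: sin θ = 1.240·sin 5.3°/0.852 = 0.1344, θ = 7.73°; offset = 15.2·tan 7.73° = 2.062 m.
Layer 3: sin θ = 2.401·sin 5.3°/0.852 = 0.2603, θ = 15.09°; offset = 24.7·tan 15.09° = 6.659 m.
Total horizontal offset = 9.380 m.

9.4 m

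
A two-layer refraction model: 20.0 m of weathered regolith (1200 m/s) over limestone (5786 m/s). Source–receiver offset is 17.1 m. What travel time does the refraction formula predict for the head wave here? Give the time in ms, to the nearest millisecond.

t = x/V₂ + 2h·√(V₂²−V₁²)/(V₁V₂).
√(V₂²−V₁²) = √(5786²−1200²) = 5660.2 m/s; delay term = 2·20.0·5660.2/(1200·5786) = 0.03261 s.
t = 17.1/5786 + 0.03261 = 0.03556 s.

36 ms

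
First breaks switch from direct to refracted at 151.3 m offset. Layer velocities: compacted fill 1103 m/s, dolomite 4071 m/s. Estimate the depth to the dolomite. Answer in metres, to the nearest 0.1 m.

57.3 m

h = (x_cross/2)·√((V₂−V₁)/(V₂+V₁)).
(V₂−V₁)/(V₂+V₁) = (4071−1103)/(4071+1103) = 0.5736; √ = 0.7574.
h = (151.3/2)·0.7574 = 57.30 m.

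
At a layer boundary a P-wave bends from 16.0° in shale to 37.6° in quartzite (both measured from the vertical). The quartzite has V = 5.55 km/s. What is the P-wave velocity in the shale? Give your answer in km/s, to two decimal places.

sin 16.0° = 0.2756; sin 37.6° = 0.6101.
V₁ = V₂·(sin θ₁/sin θ₂) = 5.55·(0.2756/0.6101) = 2.51 km/s.

2.51 km/s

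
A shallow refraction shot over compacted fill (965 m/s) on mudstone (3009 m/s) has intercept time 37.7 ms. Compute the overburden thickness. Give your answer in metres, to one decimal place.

h = tᵢ·V₁·V₂ / (2·√(V₂²−V₁²)).
√(V₂²−V₁²) = √(3009² − 965²) = 2850.1 m/s.
h = 0.0377 s × 965 × 3009 / (2 × 2850.1) = 19.20 m.

19.2 m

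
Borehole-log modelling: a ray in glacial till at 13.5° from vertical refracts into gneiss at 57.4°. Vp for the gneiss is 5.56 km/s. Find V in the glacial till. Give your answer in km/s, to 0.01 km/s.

sin 13.5° = 0.2334; sin 57.4° = 0.8425.
V₁ = V₂·(sin θ₁/sin θ₂) = 5.56·(0.2334/0.8425) = 1.54 km/s.

1.54 km/s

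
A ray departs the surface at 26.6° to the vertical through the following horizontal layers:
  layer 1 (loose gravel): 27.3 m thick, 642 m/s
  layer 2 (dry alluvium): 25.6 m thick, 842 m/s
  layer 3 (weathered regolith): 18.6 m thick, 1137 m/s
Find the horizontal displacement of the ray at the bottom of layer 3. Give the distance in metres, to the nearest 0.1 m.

56.5 m

Apply Snell's law at each interface; in layer i the horizontal offset is hᵢ·tan θᵢ.
Layer 1: θ = 26.60°; offset = 27.3·tan 26.60° = 13.671 m.
Layer 2: sin θ = 842·sin 26.6°/642 = 0.5872, θ = 35.96°; offset = 25.6·tan 35.96° = 18.574 m.
Layer 3: sin θ = 1137·sin 26.6°/642 = 0.7930, θ = 52.47°; offset = 18.6·tan 52.47° = 24.210 m.
Total horizontal offset = 56.455 m.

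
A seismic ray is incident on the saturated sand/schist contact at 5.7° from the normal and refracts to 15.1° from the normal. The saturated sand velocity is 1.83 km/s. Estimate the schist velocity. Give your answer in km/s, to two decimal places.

4.80 km/s

Snell's law: sin 5.7°/V₁ = sin 15.1°/V₂.
V₂ = V₁·sin 15.1°/sin 5.7° = 1.83 × 2.6229 = 4.80 km/s.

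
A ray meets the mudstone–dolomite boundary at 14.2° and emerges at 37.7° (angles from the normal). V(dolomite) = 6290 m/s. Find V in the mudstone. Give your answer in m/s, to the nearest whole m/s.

2523 m/s

Snell's law: sin 14.2°/V₁ = sin 37.7°/V₂.
V₁ = V₂·sin 14.2°/sin 37.7° = 6290 × 0.4011 = 2523.16 m/s.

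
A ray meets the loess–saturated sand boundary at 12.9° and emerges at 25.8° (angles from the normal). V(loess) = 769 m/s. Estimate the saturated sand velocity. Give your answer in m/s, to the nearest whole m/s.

1499 m/s

Snell's law: sin 12.9°/V₁ = sin 25.8°/V₂.
V₂ = V₁·sin 25.8°/sin 12.9° = 769 × 1.9495 = 1499.18 m/s.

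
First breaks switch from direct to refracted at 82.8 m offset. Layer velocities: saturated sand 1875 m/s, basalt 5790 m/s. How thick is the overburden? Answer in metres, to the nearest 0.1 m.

x_cross = 2h·√((V₂+V₁)/(V₂−V₁)) → h = x_cross / (2·√((V₂+V₁)/(V₂−V₁))).
√((V₂+V₁)/(V₂−V₁)) = √((5790+1875)/(5790−1875)) = 1.3992.
h = 82.8 / (2·1.3992) = 29.59 m.

29.6 m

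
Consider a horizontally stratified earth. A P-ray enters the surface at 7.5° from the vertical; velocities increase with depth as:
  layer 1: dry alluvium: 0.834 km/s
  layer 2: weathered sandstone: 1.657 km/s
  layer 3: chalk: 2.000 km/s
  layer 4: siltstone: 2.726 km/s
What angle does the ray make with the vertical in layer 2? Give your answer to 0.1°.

15.0°

Snell's law across each interface conserves sin θ / V, so sin θ_2 = V_2·sin θ₁/V₁.
sin θ_2 = 1.657 × sin 7.5° / 0.834 = 0.2593.
θ_2 = arcsin 0.2593 = 15.03°.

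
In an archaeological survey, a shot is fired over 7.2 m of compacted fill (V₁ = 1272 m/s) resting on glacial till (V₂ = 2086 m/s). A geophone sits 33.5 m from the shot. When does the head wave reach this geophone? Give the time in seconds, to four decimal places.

t = x/V₂ + 2h·√(V₂²−V₁²)/(V₁V₂).
√(V₂²−V₁²) = √(2086²−1272²) = 1653.3 m/s; delay term = 2·7.2·1653.3/(1272·2086) = 0.00897 s.
t = 33.5/2086 + 0.00897 = 0.02503 s.

0.0250 s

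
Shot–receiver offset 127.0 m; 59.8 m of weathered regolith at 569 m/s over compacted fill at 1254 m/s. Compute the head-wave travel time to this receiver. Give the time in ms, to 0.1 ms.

288.6 ms

θ_c = arcsin(V₁/V₂) = arcsin(569/1254) = 26.98°, cos θ_c = 0.8911.
Intercept time tᵢ = 2h cos θ_c / V₁ = 2·59.8·0.8911/569 = 0.18731 s.
t = x/V₂ + tᵢ = 127.0/1254 + 0.18731 = 0.28859 s.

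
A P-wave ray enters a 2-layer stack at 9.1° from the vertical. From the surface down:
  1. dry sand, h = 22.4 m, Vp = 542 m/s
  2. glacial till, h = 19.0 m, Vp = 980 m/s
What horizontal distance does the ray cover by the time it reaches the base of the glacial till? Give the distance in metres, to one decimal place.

9.3 m

p = sin θ₁/V₁ = sin 9.1°/542 = 2.9180e-04 s/m is conserved through the stack.
Layer 1: θ = 9.10°; offset = 22.4·tan 9.10° = 3.588 m.
Layer 2: sin θ = p·980 = 0.2860 → θ = 16.62°; offset = 19.0·tan 16.62° = 5.670 m.
Summing the layer offsets gives 9.258 m.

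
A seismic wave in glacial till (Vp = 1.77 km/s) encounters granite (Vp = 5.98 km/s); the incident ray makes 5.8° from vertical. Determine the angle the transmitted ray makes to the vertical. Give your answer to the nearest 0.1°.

Snell's law: sin θ₂ = (V₂/V₁)·sin θ₁ = (5.98/1.77)·sin 5.8° = 0.3414.
θ₂ = arcsin 0.3414 = 19.96° from the normal.

20.0°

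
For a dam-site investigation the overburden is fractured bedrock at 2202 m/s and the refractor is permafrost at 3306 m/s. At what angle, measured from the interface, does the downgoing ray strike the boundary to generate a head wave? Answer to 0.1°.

Critical incidence: sin θ_c = V₁/V₂ = 2202/3306 = 0.6661.
θ_c = arcsin 0.6661 = 41.76°.
Measured from the interface: 90° − 41.76° = 48.24°.

48.2°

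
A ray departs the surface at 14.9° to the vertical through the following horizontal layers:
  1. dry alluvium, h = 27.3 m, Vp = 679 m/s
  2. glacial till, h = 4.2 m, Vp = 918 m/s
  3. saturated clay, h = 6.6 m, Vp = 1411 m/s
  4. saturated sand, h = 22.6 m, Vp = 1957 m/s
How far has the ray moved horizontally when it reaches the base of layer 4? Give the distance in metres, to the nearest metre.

38 m

Ray parameter p = sin 14.9° / 679 m/s = 3.7869e-04 s/m.
Layer 1: θ = 14.90°; offset = 27.3·tan 14.90° = 7.264 m.
Layer 2: sin θ = p·918 = 0.3476 → θ = 20.34°; offset = 4.2·tan 20.34° = 1.557 m.
Layer 3: sin θ = p·1411 = 0.5343 → θ = 32.30°; offset = 6.6·tan 32.30° = 4.172 m.
Layer 4: sin θ = p·1957 = 0.7411 → θ = 47.83°; offset = 22.6·tan 47.83° = 24.947 m.
Σ offsets = 37.940 m.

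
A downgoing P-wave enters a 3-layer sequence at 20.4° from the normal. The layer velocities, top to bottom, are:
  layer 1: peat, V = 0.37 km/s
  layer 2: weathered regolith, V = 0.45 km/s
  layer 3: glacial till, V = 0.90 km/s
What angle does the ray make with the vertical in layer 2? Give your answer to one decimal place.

25.1°

Ray parameter p = sin 20.4° / 0.37 = 9.4209e-01 s/km.
sin θ_2 = p·V_2 = 9.4209e-01 × 0.45 = 0.4239.
θ_2 = arcsin 0.4239 = 25.08°.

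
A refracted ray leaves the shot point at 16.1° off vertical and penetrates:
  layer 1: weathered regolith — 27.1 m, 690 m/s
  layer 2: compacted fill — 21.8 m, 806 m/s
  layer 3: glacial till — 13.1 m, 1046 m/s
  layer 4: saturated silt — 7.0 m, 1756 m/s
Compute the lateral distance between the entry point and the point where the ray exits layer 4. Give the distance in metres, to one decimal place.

p = sin θ₁/V₁ = sin 16.1°/690 = 4.0191e-04 s/m is conserved through the stack.
Layer 1: θ = 16.10°; offset = 27.1·tan 16.10° = 7.822 m.
Layer 2: sin θ = p·806 = 0.3239 → θ = 18.90°; offset = 21.8·tan 18.90° = 7.464 m.
Layer 3: sin θ = p·1046 = 0.4204 → θ = 24.86°; offset = 13.1·tan 24.86° = 6.070 m.
Layer 4: sin θ = p·1756 = 0.7057 → θ = 44.89°; offset = 7.0·tan 44.89° = 6.973 m.
Total horizontal offset = 28.329 m.

28.3 m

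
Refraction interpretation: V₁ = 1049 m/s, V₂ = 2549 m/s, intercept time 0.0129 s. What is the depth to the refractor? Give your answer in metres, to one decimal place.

h = tᵢ·V₁·V₂ / (2·√(V₂²−V₁²)).
√(V₂²−V₁²) = √(2549² − 1049²) = 2323.1 m/s.
h = 0.0129 s × 1049 × 2549 / (2 × 2323.1) = 7.42 m.

7.4 m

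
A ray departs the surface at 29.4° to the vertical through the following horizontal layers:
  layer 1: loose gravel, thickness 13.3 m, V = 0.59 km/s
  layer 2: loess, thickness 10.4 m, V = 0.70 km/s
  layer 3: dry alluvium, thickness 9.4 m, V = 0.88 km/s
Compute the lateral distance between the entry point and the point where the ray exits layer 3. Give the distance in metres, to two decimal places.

Ray parameter p = sin 29.4° / 0.59 km/s = 8.3204e-01 s/km.
Layer 1: θ = 29.40°; offset = 13.3·tan 29.40° = 7.4942 m.
Layer 2: sin θ = p·0.70 = 0.5824 → θ = 35.62°; offset = 10.4·tan 35.62° = 7.4516 m.
Layer 3: sin θ = p·0.88 = 0.7322 → θ = 47.07°; offset = 9.4·tan 47.07° = 10.1053 m.
Σ offsets = 25.0510 m.

25.05 m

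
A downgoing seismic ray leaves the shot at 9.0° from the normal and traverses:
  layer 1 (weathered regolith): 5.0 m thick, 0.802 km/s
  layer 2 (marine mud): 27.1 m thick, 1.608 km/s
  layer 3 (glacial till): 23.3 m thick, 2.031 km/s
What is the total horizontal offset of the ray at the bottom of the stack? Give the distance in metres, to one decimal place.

Apply Snell's law at each interface; in layer i the horizontal offset is hᵢ·tan θᵢ.
Layer 1: θ = 9.00°; offset = 5.0·tan 9.00° = 0.792 m.
Layer 2: sin θ = 1.608·sin 9.0°/0.802 = 0.3136, θ = 18.28°; offset = 27.1·tan 18.28° = 8.952 m.
Layer 3: sin θ = 2.031·sin 9.0°/0.802 = 0.3962, θ = 23.34°; offset = 23.3·tan 23.34° = 10.053 m.
Total horizontal offset = 19.797 m.

19.8 m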